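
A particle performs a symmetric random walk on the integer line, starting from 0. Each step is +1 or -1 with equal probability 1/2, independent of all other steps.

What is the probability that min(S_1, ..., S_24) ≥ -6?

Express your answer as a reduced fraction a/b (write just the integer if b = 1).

Let f(t,s) = #length-t paths at position s with S_1..S_t all ≥ -6.
f(t,s) = f(t-1,s-1) + f(t-1,s+1) for s ≥ -6; f(t,s) = 0 for s < -6.
t=0: f(0,0)=1
t=1: f(1,-1)=1 f(1,1)=1
t=2: f(2,-2)=1 f(2,0)=2 f(2,2)=1
t=3: f(3,-3)=1 f(3,-1)=3 f(3,1)=3 f(3,3)=1
t=4: f(4,-4)=1 f(4,-2)=4 f(4,0)=6 f(4,2)=4 f(4,4)=1
t=5: f(5,-5)=1 f(5,-3)=5 f(5,-1)=10 f(5,1)=10 f(5,3)=5 f(5,5)=1
t=6: f(6,-6)=1 f(6,-4)=6 f(6,-2)=15 f(6,0)=20 f(6,2)=15 f(6,4)=6 f(6,6)=1
t=7: f(7,-5)=7 f(7,-3)=21 f(7,-1)=35 f(7,1)=35 f(7,3)=21 f(7,5)=7 f(7,7)=1
t=8: f(8,-6)=7 f(8,-4)=28 f(8,-2)=56 f(8,0)=70 f(8,2)=56 f(8,4)=28 f(8,6)=8 f(8,8)=1
t=9: f(9,-5)=35 f(9,-3)=84 f(9,-1)=126 f(9,1)=126 f(9,3)=84 f(9,5)=36 f(9,7)=9 f(9,9)=1
t=10: f(10,-6)=35 f(10,-4)=119 f(10,-2)=210 f(10,0)=252 f(10,2)=210 f(10,4)=120 f(10,6)=45 f(10,8)=10 f(10,10)=1
t=11: f(11,-5)=154 f(11,-3)=329 f(11,-1)=462 f(11,1)=462 f(11,3)=330 f(11,5)=165 f(11,7)=55 f(11,9)=11 f(11,11)=1
t=12: f(12,-6)=154 f(12,-4)=483 f(12,-2)=791 f(12,0)=924 f(12,2)=792 f(12,4)=495 f(12,6)=220 f(12,8)=66 f(12,10)=12 f(12,12)=1
t=13: f(13,-5)=637 f(13,-3)=1274 f(13,-1)=1715 f(13,1)=1716 f(13,3)=1287 f(13,5)=715 f(13,7)=286 f(13,9)=78 f(13,11)=13 f(13,13)=1
t=14: f(14,-6)=637 f(14,-4)=1911 f(14,-2)=2989 f(14,0)=3431 f(14,2)=3003 f(14,4)=2002 f(14,6)=1001 f(14,8)=364 f(14,10)=91 f(14,12)=14 f(14,14)=1
t=15: f(15,-5)=2548 f(15,-3)=4900 f(15,-1)=6420 f(15,1)=6434 f(15,3)=5005 f(15,5)=3003 f(15,7)=1365 f(15,9)=455 f(15,11)=105 f(15,13)=15 f(15,15)=1
t=16: f(16,-6)=2548 f(16,-4)=7448 f(16,-2)=11320 f(16,0)=12854 f(16,2)=11439 f(16,4)=8008 f(16,6)=4368 f(16,8)=1820 f(16,10)=560 f(16,12)=120 f(16,14)=16 f(16,16)=1
t=17: f(17,-5)=9996 f(17,-3)=18768 f(17,-1)=24174 f(17,1)=24293 f(17,3)=19447 f(17,5)=12376 f(17,7)=6188 f(17,9)=2380 f(17,11)=680 f(17,13)=136 f(17,15)=17 f(17,17)=1
t=18: f(18,-6)=9996 f(18,-4)=28764 f(18,-2)=42942 f(18,0)=48467 f(18,2)=43740 f(18,4)=31823 f(18,6)=18564 f(18,8)=8568 f(18,10)=3060 f(18,12)=816 f(18,14)=153 f(18,16)=18 f(18,18)=1
t=19: f(19,-5)=38760 f(19,-3)=71706 f(19,-1)=91409 f(19,1)=92207 f(19,3)=75563 f(19,5)=50387 f(19,7)=27132 f(19,9)=11628 f(19,11)=3876 f(19,13)=969 f(19,15)=171 f(19,17)=19 f(19,19)=1
t=20: f(20,-6)=38760 f(20,-4)=110466 f(20,-2)=163115 f(20,0)=183616 f(20,2)=167770 f(20,4)=125950 f(20,6)=77519 f(20,8)=38760 f(20,10)=15504 f(20,12)=4845 f(20,14)=1140 f(20,16)=190 f(20,18)=20 f(20,20)=1
t=21: f(21,-5)=149226 f(21,-3)=273581 f(21,-1)=346731 f(21,1)=351386 f(21,3)=293720 f(21,5)=203469 f(21,7)=116279 f(21,9)=54264 f(21,11)=20349 f(21,13)=5985 f(21,15)=1330 f(21,17)=210 f(21,19)=21 f(21,21)=1
t=22: f(22,-6)=149226 f(22,-4)=422807 f(22,-2)=620312 f(22,0)=698117 f(22,2)=645106 f(22,4)=497189 f(22,6)=319748 f(22,8)=170543 f(22,10)=74613 f(22,12)=26334 f(22,14)=7315 f(22,16)=1540 f(22,18)=231 f(22,20)=22 f(22,22)=1
t=23: f(23,-5)=572033 f(23,-3)=1043119 f(23,-1)=1318429 f(23,1)=1343223 f(23,3)=1142295 f(23,5)=816937 f(23,7)=490291 f(23,9)=245156 f(23,11)=100947 f(23,13)=33649 f(23,15)=8855 f(23,17)=1771 f(23,19)=253 f(23,21)=23 f(23,23)=1
t=24: f(24,-6)=572033 f(24,-4)=1615152 f(24,-2)=2361548 f(24,0)=2661652 f(24,2)=2485518 f(24,4)=1959232 f(24,6)=1307228 f(24,8)=735447 f(24,10)=346103 f(24,12)=134596 f(24,14)=42504 f(24,16)=10626 f(24,18)=2024 f(24,20)=276 f(24,22)=24 f(24,24)=1
Σ_s f(24,s) = 14233964
P = 14233964/16777216 = 3558491/4194304

Answer: 3558491/4194304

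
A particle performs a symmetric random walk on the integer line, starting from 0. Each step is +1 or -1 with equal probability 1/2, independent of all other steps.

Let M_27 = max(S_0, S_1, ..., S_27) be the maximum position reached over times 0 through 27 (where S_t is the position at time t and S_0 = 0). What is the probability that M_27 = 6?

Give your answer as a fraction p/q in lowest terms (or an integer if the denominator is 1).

Let M_27 = max(S_0,...,S_27). Use the reflection principle: for j ≥ 1, #{paths with M_27 ≥ j} = #{S_27 ≥ j} + #{S_27 ≥ j+1}.
By reflection, #{M_27 ≥ 6} = #{S_27 ≥ 6} + #{S_27 ≥ 7} = 16628809 + 16628809 = 33257618.
#{M_27 ≥ 7} = #{S_27 ≥ 7} + #{S_27 ≥ 8} = 16628809 + 8192524 = 24821333.
#{M_27 = 6} = 33257618 - 24821333 = 8436285.
P(M_27 = 6) = 8436285/134217728 = 8436285/134217728

Answer: 8436285/134217728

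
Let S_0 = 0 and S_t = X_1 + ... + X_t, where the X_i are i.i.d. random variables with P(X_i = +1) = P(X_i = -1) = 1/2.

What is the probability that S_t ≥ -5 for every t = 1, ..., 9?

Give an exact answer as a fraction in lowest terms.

Let f(t,s) = #length-t paths at position s with S_1..S_t all ≥ -5.
f(t,s) = f(t-1,s-1) + f(t-1,s+1) for s ≥ -5; f(t,s) = 0 for s < -5.
t=0: f(0,0)=1
t=1: f(1,-1)=1 f(1,1)=1
t=2: f(2,-2)=1 f(2,0)=2 f(2,2)=1
t=3: f(3,-3)=1 f(3,-1)=3 f(3,1)=3 f(3,3)=1
t=4: f(4,-4)=1 f(4,-2)=4 f(4,0)=6 f(4,2)=4 f(4,4)=1
t=5: f(5,-5)=1 f(5,-3)=5 f(5,-1)=10 f(5,1)=10 f(5,3)=5 f(5,5)=1
t=6: f(6,-4)=6 f(6,-2)=15 f(6,0)=20 f(6,2)=15 f(6,4)=6 f(6,6)=1
t=7: f(7,-5)=6 f(7,-3)=21 f(7,-1)=35 f(7,1)=35 f(7,3)=21 f(7,5)=7 f(7,7)=1
t=8: f(8,-4)=27 f(8,-2)=56 f(8,0)=70 f(8,2)=56 f(8,4)=28 f(8,6)=8 f(8,8)=1
t=9: f(9,-5)=27 f(9,-3)=83 f(9,-1)=126 f(9,1)=126 f(9,3)=84 f(9,5)=36 f(9,7)=9 f(9,9)=1
Σ_s f(9,s) = 492
P = 492/512 = 123/128

Answer: 123/128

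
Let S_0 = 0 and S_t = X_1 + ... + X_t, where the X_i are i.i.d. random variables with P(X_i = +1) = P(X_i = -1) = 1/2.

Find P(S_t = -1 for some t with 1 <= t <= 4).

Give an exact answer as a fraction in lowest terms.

Answer: 5/8

Derivation:
Count via complement. Let g(t,s) = #length-t paths at position s with S_1..S_t all ≠ -1.
g(t,s) = g(t-1,s-1) + g(t-1,s+1) for s ≠ -1; g(t,-1) = 0.
t=0: g(0,0)=1
t=1: g(1,1)=1
t=2: g(2,0)=1 g(2,2)=1
t=3: g(3,1)=2 g(3,3)=1
t=4: g(4,0)=2 g(4,2)=3 g(4,4)=1
Paths never hitting -1: Σ_s g(4,s) = 6
Paths hitting -1: 2^4 - 6 = 10
P = 10/16 = 5/8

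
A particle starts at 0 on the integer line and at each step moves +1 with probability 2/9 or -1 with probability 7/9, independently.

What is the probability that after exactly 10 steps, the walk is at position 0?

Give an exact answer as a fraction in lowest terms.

To be at 0 after 10 steps: need exactly 5 steps of +1 and 5 of -1.
Number of such sequences: C(10,5) = 252
Each has probability (2/9)^5 · (7/9)^5 = 537824/3486784401
P = 252 · 537824/3486784401 = 15059072/387420489

Answer: 15059072/387420489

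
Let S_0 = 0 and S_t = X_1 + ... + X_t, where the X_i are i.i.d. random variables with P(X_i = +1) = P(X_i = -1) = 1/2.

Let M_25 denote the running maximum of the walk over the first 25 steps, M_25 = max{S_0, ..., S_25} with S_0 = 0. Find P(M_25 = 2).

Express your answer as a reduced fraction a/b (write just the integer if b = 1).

Let M_25 = max(S_0,...,S_25). Use the reflection principle: for j ≥ 1, #{paths with M_25 ≥ j} = #{S_25 ≥ j} + #{S_25 ≥ j+1}.
By reflection, #{M_25 ≥ 2} = #{S_25 ≥ 2} + #{S_25 ≥ 3} = 11576916 + 11576916 = 23153832.
#{M_25 ≥ 3} = #{S_25 ≥ 3} + #{S_25 ≥ 4} = 11576916 + 7119516 = 18696432.
#{M_25 = 2} = 23153832 - 18696432 = 4457400.
P(M_25 = 2) = 4457400/33554432 = 557175/4194304

Answer: 557175/4194304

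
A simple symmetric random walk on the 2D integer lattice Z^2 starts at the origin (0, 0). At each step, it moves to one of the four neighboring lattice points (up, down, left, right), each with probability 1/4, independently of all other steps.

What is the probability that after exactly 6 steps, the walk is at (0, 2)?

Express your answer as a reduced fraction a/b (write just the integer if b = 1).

Let h be the number of horizontal steps (so 6-h are vertical). To end at (0,2) need (h+0)/2 right-steps and ((6-h)+2)/2 up-steps.
Sum over h with 0 ≤ h ≤ 4, h ≡ 0 (mod 2), 6-h ≡ 0 (mod 2):
h=0: C(6,0)·C(0,0)·C(6,4) = 1·1·15 = 15
h=2: C(6,2)·C(2,1)·C(4,3) = 15·2·4 = 120
h=4: C(6,4)·C(4,2)·C(2,2) = 15·6·1 = 90
Total favorable: 225
Total paths: 4^6 = 4096
P = 225/4096 = 225/4096

Answer: 225/4096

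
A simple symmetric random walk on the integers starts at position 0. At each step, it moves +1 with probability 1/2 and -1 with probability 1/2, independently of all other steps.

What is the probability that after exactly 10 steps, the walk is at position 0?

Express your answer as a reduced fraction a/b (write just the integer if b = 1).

To return to 0 after 10 steps: need exactly 5 steps of +1 and 5 of -1.
Favorable paths: C(10,5) = 252
Total paths: 2^10 = 1024
P = 252/1024 = 63/256

Answer: 63/256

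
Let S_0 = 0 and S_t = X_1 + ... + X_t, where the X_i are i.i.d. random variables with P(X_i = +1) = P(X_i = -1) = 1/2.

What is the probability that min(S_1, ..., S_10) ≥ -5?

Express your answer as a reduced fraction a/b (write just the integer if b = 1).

Answer: 957/1024

Derivation:
Let f(t,s) = #length-t paths at position s with S_1..S_t all ≥ -5.
f(t,s) = f(t-1,s-1) + f(t-1,s+1) for s ≥ -5; f(t,s) = 0 for s < -5.
t=0: f(0,0)=1
t=1: f(1,-1)=1 f(1,1)=1
t=2: f(2,-2)=1 f(2,0)=2 f(2,2)=1
t=3: f(3,-3)=1 f(3,-1)=3 f(3,1)=3 f(3,3)=1
t=4: f(4,-4)=1 f(4,-2)=4 f(4,0)=6 f(4,2)=4 f(4,4)=1
t=5: f(5,-5)=1 f(5,-3)=5 f(5,-1)=10 f(5,1)=10 f(5,3)=5 f(5,5)=1
t=6: f(6,-4)=6 f(6,-2)=15 f(6,0)=20 f(6,2)=15 f(6,4)=6 f(6,6)=1
t=7: f(7,-5)=6 f(7,-3)=21 f(7,-1)=35 f(7,1)=35 f(7,3)=21 f(7,5)=7 f(7,7)=1
t=8: f(8,-4)=27 f(8,-2)=56 f(8,0)=70 f(8,2)=56 f(8,4)=28 f(8,6)=8 f(8,8)=1
t=9: f(9,-5)=27 f(9,-3)=83 f(9,-1)=126 f(9,1)=126 f(9,3)=84 f(9,5)=36 f(9,7)=9 f(9,9)=1
t=10: f(10,-4)=110 f(10,-2)=209 f(10,0)=252 f(10,2)=210 f(10,4)=120 f(10,6)=45 f(10,8)=10 f(10,10)=1
Σ_s f(10,s) = 957
P = 957/1024 = 957/1024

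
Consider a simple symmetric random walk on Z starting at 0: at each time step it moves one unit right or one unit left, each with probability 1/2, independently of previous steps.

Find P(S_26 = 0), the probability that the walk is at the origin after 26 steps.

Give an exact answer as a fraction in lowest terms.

To return to 0 after 26 steps: need exactly 13 steps of +1 and 13 of -1.
Favorable paths: C(26,13) = 10400600
Total paths: 2^26 = 67108864
P = 10400600/67108864 = 1300075/8388608

Answer: 1300075/8388608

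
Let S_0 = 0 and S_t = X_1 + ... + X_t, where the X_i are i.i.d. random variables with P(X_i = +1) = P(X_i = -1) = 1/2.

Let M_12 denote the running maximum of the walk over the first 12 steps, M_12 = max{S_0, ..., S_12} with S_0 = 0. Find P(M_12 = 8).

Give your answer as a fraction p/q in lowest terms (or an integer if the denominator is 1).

Let M_12 = max(S_0,...,S_12). Use the reflection principle: for j ≥ 1, #{paths with M_12 ≥ j} = #{S_12 ≥ j} + #{S_12 ≥ j+1}.
By reflection, #{M_12 ≥ 8} = #{S_12 ≥ 8} + #{S_12 ≥ 9} = 79 + 13 = 92.
#{M_12 ≥ 9} = #{S_12 ≥ 9} + #{S_12 ≥ 10} = 13 + 13 = 26.
#{M_12 = 8} = 92 - 26 = 66.
P(M_12 = 8) = 66/4096 = 33/2048

Answer: 33/2048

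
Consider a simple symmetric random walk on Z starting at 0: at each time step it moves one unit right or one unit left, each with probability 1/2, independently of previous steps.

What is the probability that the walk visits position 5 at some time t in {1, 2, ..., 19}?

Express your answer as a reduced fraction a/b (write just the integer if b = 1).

Answer: 34495/131072

Derivation:
Count via complement. Let g(t,s) = #length-t paths at position s with S_1..S_t all ≠ 5.
g(t,s) = g(t-1,s-1) + g(t-1,s+1) for s ≠ 5; g(t,5) = 0.
t=0: g(0,0)=1
t=1: g(1,-1)=1 g(1,1)=1
t=2: g(2,-2)=1 g(2,0)=2 g(2,2)=1
t=3: g(3,-3)=1 g(3,-1)=3 g(3,1)=3 g(3,3)=1
t=4: g(4,-4)=1 g(4,-2)=4 g(4,0)=6 g(4,2)=4 g(4,4)=1
t=5: g(5,-5)=1 g(5,-3)=5 g(5,-1)=10 g(5,1)=10 g(5,3)=5
t=6: g(6,-6)=1 g(6,-4)=6 g(6,-2)=15 g(6,0)=20 g(6,2)=15 g(6,4)=5
t=7: g(7,-7)=1 g(7,-5)=7 g(7,-3)=21 g(7,-1)=35 g(7,1)=35 g(7,3)=20
t=8: g(8,-8)=1 g(8,-6)=8 g(8,-4)=28 g(8,-2)=56 g(8,0)=70 g(8,2)=55 g(8,4)=20
t=9: g(9,-9)=1 g(9,-7)=9 g(9,-5)=36 g(9,-3)=84 g(9,-1)=126 g(9,1)=125 g(9,3)=75
t=10: g(10,-10)=1 g(10,-8)=10 g(10,-6)=45 g(10,-4)=120 g(10,-2)=210 g(10,0)=251 g(10,2)=200 g(10,4)=75
t=11: g(11,-11)=1 g(11,-9)=11 g(11,-7)=55 g(11,-5)=165 g(11,-3)=330 g(11,-1)=461 g(11,1)=451 g(11,3)=275
t=12: g(12,-12)=1 g(12,-10)=12 g(12,-8)=66 g(12,-6)=220 g(12,-4)=495 g(12,-2)=791 g(12,0)=912 g(12,2)=726 g(12,4)=275
t=13: g(13,-13)=1 g(13,-11)=13 g(13,-9)=78 g(13,-7)=286 g(13,-5)=715 g(13,-3)=1286 g(13,-1)=1703 g(13,1)=1638 g(13,3)=1001
t=14: g(14,-14)=1 g(14,-12)=14 g(14,-10)=91 g(14,-8)=364 g(14,-6)=1001 g(14,-4)=2001 g(14,-2)=2989 g(14,0)=3341 g(14,2)=2639 g(14,4)=1001
t=15: g(15,-15)=1 g(15,-13)=15 g(15,-11)=105 g(15,-9)=455 g(15,-7)=1365 g(15,-5)=3002 g(15,-3)=4990 g(15,-1)=6330 g(15,1)=5980 g(15,3)=3640
t=16: g(16,-16)=1 g(16,-14)=16 g(16,-12)=120 g(16,-10)=560 g(16,-8)=1820 g(16,-6)=4367 g(16,-4)=7992 g(16,-2)=11320 g(16,0)=12310 g(16,2)=9620 g(16,4)=3640
t=17: g(17,-17)=1 g(17,-15)=17 g(17,-13)=136 g(17,-11)=680 g(17,-9)=2380 g(17,-7)=6187 g(17,-5)=12359 g(17,-3)=19312 g(17,-1)=23630 g(17,1)=21930 g(17,3)=13260
t=18: g(18,-18)=1 g(18,-16)=18 g(18,-14)=153 g(18,-12)=816 g(18,-10)=3060 g(18,-8)=8567 g(18,-6)=18546 g(18,-4)=31671 g(18,-2)=42942 g(18,0)=45560 g(18,2)=35190 g(18,4)=13260
t=19: g(19,-19)=1 g(19,-17)=19 g(19,-15)=171 g(19,-13)=969 g(19,-11)=3876 g(19,-9)=11627 g(19,-7)=27113 g(19,-5)=50217 g(19,-3)=74613 g(19,-1)=88502 g(19,1)=80750 g(19,3)=48450
Paths never hitting 5: Σ_s g(19,s) = 386308
Paths hitting 5: 2^19 - 386308 = 137980
P = 137980/524288 = 34495/131072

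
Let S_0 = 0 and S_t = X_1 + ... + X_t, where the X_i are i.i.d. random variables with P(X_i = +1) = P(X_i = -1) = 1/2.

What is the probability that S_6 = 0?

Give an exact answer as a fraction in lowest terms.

Answer: 5/16

Derivation:
To return to 0 after 6 steps: need exactly 3 steps of +1 and 3 of -1.
Favorable paths: C(6,3) = 20
Total paths: 2^6 = 64
P = 20/64 = 5/16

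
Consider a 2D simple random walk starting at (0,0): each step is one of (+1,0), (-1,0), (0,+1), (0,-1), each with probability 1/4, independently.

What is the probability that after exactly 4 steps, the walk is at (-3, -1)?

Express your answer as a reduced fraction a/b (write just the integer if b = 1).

Answer: 1/64

Derivation:
Let h be the number of horizontal steps (so 4-h are vertical). To end at (-3,-1) need (h-3)/2 right-steps and ((4-h)-1)/2 up-steps.
Sum over h with 3 ≤ h ≤ 3, h ≡ 1 (mod 2), 4-h ≡ 1 (mod 2):
h=3: C(4,3)·C(3,0)·C(1,0) = 4·1·1 = 4
Total favorable: 4
Total paths: 4^4 = 256
P = 4/256 = 1/64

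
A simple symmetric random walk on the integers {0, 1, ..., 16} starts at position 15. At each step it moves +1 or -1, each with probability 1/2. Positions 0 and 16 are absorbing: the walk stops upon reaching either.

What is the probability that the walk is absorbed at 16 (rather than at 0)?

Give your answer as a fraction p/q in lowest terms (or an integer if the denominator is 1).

Symmetric walk (p = 1/2): the harmonic-function argument gives P(hit 16 before 0 | start at 15) = a/N.
P = 15/16 = 15/16

Answer: 15/16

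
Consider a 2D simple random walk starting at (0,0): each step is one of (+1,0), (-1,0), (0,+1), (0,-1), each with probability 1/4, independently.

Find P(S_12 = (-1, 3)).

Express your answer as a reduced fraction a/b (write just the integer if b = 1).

Answer: 49005/2097152

Derivation:
Let h be the number of horizontal steps (so 12-h are vertical). To end at (-1,3) need (h-1)/2 right-steps and ((12-h)+3)/2 up-steps.
Sum over h with 1 ≤ h ≤ 9, h ≡ 1 (mod 2), 12-h ≡ 1 (mod 2):
h=1: C(12,1)·C(1,0)·C(11,7) = 12·1·330 = 3960
h=3: C(12,3)·C(3,1)·C(9,6) = 220·3·84 = 55440
h=5: C(12,5)·C(5,2)·C(7,5) = 792·10·21 = 166320
h=7: C(12,7)·C(7,3)·C(5,4) = 792·35·5 = 138600
h=9: C(12,9)·C(9,4)·C(3,3) = 220·126·1 = 27720
Total favorable: 392040
Total paths: 4^12 = 16777216
P = 392040/16777216 = 49005/2097152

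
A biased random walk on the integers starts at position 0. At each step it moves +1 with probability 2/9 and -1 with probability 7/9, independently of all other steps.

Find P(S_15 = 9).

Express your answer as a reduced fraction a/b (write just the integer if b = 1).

To reach position 9 after 15 steps: need 12 steps of +1 and 3 steps of -1.
Number of such sequences: C(15,12) = 455
Each has probability (2/9)^12 · (7/9)^3 = 1404928/205891132094649
P = 455 · 1404928/205891132094649 = 639242240/205891132094649

Answer: 639242240/205891132094649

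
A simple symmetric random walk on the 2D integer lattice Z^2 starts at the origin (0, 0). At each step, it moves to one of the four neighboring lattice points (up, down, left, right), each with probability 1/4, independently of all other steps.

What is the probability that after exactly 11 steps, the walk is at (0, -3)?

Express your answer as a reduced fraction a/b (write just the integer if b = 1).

Answer: 27225/1048576

Derivation:
Let h be the number of horizontal steps (so 11-h are vertical). To end at (0,-3) need (h+0)/2 right-steps and ((11-h)-3)/2 up-steps.
Sum over h with 0 ≤ h ≤ 8, h ≡ 0 (mod 2), 11-h ≡ 1 (mod 2):
h=0: C(11,0)·C(0,0)·C(11,4) = 1·1·330 = 330
h=2: C(11,2)·C(2,1)·C(9,3) = 55·2·84 = 9240
h=4: C(11,4)·C(4,2)·C(7,2) = 330·6·21 = 41580
h=6: C(11,6)·C(6,3)·C(5,1) = 462·20·5 = 46200
h=8: C(11,8)·C(8,4)·C(3,0) = 165·70·1 = 11550
Total favorable: 108900
Total paths: 4^11 = 4194304
P = 108900/4194304 = 27225/1048576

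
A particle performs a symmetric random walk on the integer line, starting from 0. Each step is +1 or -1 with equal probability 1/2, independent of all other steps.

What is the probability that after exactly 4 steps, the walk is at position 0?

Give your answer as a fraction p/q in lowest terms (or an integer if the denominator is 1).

To return to 0 after 4 steps: need exactly 2 steps of +1 and 2 of -1.
Favorable paths: C(4,2) = 6
Total paths: 2^4 = 16
P = 6/16 = 3/8

Answer: 3/8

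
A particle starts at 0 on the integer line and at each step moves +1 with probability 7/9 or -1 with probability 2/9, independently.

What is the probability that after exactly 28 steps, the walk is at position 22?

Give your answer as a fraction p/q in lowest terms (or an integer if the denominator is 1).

Answer: 3905191820461465791149984/58149737003040059690390169

Derivation:
To reach position 22 after 28 steps: need 25 steps of +1 and 3 steps of -1.
Number of such sequences: C(28,25) = 3276
Each has probability (7/9)^25 · (2/9)^3 = 10728548957311719206456/523347633027360537213511521
P = 3276 · 10728548957311719206456/523347633027360537213511521 = 3905191820461465791149984/58149737003040059690390169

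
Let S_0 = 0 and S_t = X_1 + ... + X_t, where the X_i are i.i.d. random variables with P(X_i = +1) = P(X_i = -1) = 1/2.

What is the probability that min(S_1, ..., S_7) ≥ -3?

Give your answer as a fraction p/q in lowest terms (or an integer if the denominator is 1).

Answer: 7/8

Derivation:
Let f(t,s) = #length-t paths at position s with S_1..S_t all ≥ -3.
f(t,s) = f(t-1,s-1) + f(t-1,s+1) for s ≥ -3; f(t,s) = 0 for s < -3.
t=0: f(0,0)=1
t=1: f(1,-1)=1 f(1,1)=1
t=2: f(2,-2)=1 f(2,0)=2 f(2,2)=1
t=3: f(3,-3)=1 f(3,-1)=3 f(3,1)=3 f(3,3)=1
t=4: f(4,-2)=4 f(4,0)=6 f(4,2)=4 f(4,4)=1
t=5: f(5,-3)=4 f(5,-1)=10 f(5,1)=10 f(5,3)=5 f(5,5)=1
t=6: f(6,-2)=14 f(6,0)=20 f(6,2)=15 f(6,4)=6 f(6,6)=1
t=7: f(7,-3)=14 f(7,-1)=34 f(7,1)=35 f(7,3)=21 f(7,5)=7 f(7,7)=1
Σ_s f(7,s) = 112
P = 112/128 = 7/8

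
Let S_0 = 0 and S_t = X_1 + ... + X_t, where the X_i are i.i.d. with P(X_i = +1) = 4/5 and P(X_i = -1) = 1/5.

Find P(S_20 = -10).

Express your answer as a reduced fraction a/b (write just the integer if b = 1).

To reach position -10 after 20 steps: need 5 steps of +1 and 15 steps of -1.
Number of such sequences: C(20,5) = 15504
Each has probability (4/5)^5 · (1/5)^15 = 1024/95367431640625
P = 15504 · 1024/95367431640625 = 15876096/95367431640625

Answer: 15876096/95367431640625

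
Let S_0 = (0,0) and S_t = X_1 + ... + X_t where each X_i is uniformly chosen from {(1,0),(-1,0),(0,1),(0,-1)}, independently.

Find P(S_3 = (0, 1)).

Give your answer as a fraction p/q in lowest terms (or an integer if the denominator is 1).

Let h be the number of horizontal steps (so 3-h are vertical). To end at (0,1) need (h+0)/2 right-steps and ((3-h)+1)/2 up-steps.
Sum over h with 0 ≤ h ≤ 2, h ≡ 0 (mod 2), 3-h ≡ 1 (mod 2):
h=0: C(3,0)·C(0,0)·C(3,2) = 1·1·3 = 3
h=2: C(3,2)·C(2,1)·C(1,1) = 3·2·1 = 6
Total favorable: 9
Total paths: 4^3 = 64
P = 9/64 = 9/64

Answer: 9/64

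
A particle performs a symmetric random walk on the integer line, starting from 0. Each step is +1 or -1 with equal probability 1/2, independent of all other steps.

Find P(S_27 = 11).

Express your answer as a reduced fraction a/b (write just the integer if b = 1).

To reach position 11 after 27 steps: need 19 steps of +1 and 8 of -1.
Favorable paths: C(27,19) = 2220075
Total paths: 2^27 = 134217728
P = 2220075/134217728 = 2220075/134217728

Answer: 2220075/134217728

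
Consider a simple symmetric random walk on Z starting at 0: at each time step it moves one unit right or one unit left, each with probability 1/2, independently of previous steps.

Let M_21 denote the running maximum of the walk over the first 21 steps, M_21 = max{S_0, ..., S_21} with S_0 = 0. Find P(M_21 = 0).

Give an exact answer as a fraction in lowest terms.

Answer: 88179/524288

Derivation:
Let M_21 = max(S_0,...,S_21). Use the reflection principle: for j ≥ 1, #{paths with M_21 ≥ j} = #{S_21 ≥ j} + #{S_21 ≥ j+1}.
P(M_21 ≥ 0) = 1 since S_0 = 0, so #{M_21 ≥ 0} = 2097152.
#{M_21 ≥ 1} = #{S_21 ≥ 1} + #{S_21 ≥ 2} = 1048576 + 695860 = 1744436.
#{M_21 = 0} = 2097152 - 1744436 = 352716.
P(M_21 = 0) = 352716/2097152 = 88179/524288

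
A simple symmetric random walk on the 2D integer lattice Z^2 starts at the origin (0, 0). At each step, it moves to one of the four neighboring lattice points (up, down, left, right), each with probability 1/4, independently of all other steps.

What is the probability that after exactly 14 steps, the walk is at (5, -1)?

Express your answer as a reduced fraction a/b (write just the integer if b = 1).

Answer: 1002001/134217728

Derivation:
Let h be the number of horizontal steps (so 14-h are vertical). To end at (5,-1) need (h+5)/2 right-steps and ((14-h)-1)/2 up-steps.
Sum over h with 5 ≤ h ≤ 13, h ≡ 1 (mod 2), 14-h ≡ 1 (mod 2):
h=5: C(14,5)·C(5,5)·C(9,4) = 2002·1·126 = 252252
h=7: C(14,7)·C(7,6)·C(7,3) = 3432·7·35 = 840840
h=9: C(14,9)·C(9,7)·C(5,2) = 2002·36·10 = 720720
h=11: C(14,11)·C(11,8)·C(3,1) = 364·165·3 = 180180
h=13: C(14,13)·C(13,9)·C(1,0) = 14·715·1 = 10010
Total favorable: 2004002
Total paths: 4^14 = 268435456
P = 2004002/268435456 = 1002001/134217728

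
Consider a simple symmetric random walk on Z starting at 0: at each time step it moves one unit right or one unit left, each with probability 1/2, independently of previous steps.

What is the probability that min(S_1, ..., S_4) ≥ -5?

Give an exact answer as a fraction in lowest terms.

Let f(t,s) = #length-t paths at position s with S_1..S_t all ≥ -5.
f(t,s) = f(t-1,s-1) + f(t-1,s+1) for s ≥ -5; f(t,s) = 0 for s < -5.
t=0: f(0,0)=1
t=1: f(1,-1)=1 f(1,1)=1
t=2: f(2,-2)=1 f(2,0)=2 f(2,2)=1
t=3: f(3,-3)=1 f(3,-1)=3 f(3,1)=3 f(3,3)=1
t=4: f(4,-4)=1 f(4,-2)=4 f(4,0)=6 f(4,2)=4 f(4,4)=1
Σ_s f(4,s) = 16
P = 16/16 = 1

Answer: 1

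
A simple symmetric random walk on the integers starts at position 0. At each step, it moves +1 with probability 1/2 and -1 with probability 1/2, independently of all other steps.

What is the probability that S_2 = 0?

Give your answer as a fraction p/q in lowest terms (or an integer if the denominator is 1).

To return to 0 after 2 steps: need exactly 1 step of +1 and 1 of -1.
Favorable paths: C(2,1) = 2
Total paths: 2^2 = 4
P = 2/4 = 1/2

Answer: 1/2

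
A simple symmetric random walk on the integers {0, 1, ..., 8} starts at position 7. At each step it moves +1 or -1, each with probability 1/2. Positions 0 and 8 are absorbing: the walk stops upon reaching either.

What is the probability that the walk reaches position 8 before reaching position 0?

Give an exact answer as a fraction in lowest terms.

Answer: 7/8

Derivation:
Symmetric walk (p = 1/2): the harmonic-function argument gives P(hit 8 before 0 | start at 7) = a/N.
P = 7/8 = 7/8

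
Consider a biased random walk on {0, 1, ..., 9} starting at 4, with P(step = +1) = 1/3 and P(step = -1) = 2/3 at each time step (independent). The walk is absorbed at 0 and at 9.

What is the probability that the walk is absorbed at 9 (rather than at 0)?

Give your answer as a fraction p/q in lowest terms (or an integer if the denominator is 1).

Answer: 15/511

Derivation:
Biased walk: p = 1/3, q = 2/3, r = q/p = 2
Gambler's ruin: P(hit 9 before 0 | start at 4) = (1 - r^a)/(1 - r^N)
r^4 = 16; r^9 = 512
P = (1 - 16) / (1 - 512) = -15 / -511 = 15/511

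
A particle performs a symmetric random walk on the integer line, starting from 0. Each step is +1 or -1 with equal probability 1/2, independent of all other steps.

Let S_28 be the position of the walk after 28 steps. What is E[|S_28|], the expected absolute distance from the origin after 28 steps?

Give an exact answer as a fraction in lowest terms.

S_28 takes values m ≡ 0 (mod 2) with |m| ≤ 28; P(S_28=m) = C(28,(28+m)/2)/2^28.
Total paths: 2^28 = 268435456
Distribution: P(S=-28)=1/268435456, P(S=-26)=28/268435456, P(S=-24)=378/268435456, P(S=-22)=3276/268435456, P(S=-20)=20475/268435456, P(S=-18)=98280/268435456, P(S=-16)=376740/268435456, P(S=-14)=1184040/268435456, P(S=-12)=3108105/268435456, P(S=-10)=6906900/268435456, P(S=-8)=13123110/268435456, P(S=-6)=21474180/268435456, P(S=-4)=30421755/268435456, P(S=-2)=37442160/268435456, P(S=0)=40116600/268435456, P(S=2)=37442160/268435456, P(S=4)=30421755/268435456, P(S=6)=21474180/268435456, P(S=8)=13123110/268435456, P(S=10)=6906900/268435456, P(S=12)=3108105/268435456, P(S=14)=1184040/268435456, P(S=16)=376740/268435456, P(S=18)=98280/268435456, P(S=20)=20475/268435456, P(S=22)=3276/268435456, P(S=24)=378/268435456, P(S=26)=28/268435456, P(S=28)=1/268435456
E[|S_28|] = Σ_m |m|·P(S_28=m) = 1123264800/268435456 = 35102025/8388608

Answer: 35102025/8388608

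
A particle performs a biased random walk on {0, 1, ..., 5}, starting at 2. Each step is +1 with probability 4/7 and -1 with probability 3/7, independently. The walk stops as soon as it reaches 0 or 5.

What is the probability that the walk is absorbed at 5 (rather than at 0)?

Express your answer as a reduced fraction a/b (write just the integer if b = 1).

Biased walk: p = 4/7, q = 3/7, r = q/p = 3/4
Gambler's ruin: P(hit 5 before 0 | start at 2) = (1 - r^a)/(1 - r^N)
r^2 = 9/16; r^5 = 243/1024
P = (1 - 9/16) / (1 - 243/1024) = 7/16 / 781/1024 = 448/781

Answer: 448/781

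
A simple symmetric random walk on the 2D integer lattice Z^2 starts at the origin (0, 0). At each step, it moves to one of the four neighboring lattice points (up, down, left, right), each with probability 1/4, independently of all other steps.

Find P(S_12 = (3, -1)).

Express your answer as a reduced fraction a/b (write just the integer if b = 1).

Answer: 49005/2097152

Derivation:
Let h be the number of horizontal steps (so 12-h are vertical). To end at (3,-1) need (h+3)/2 right-steps and ((12-h)-1)/2 up-steps.
Sum over h with 3 ≤ h ≤ 11, h ≡ 1 (mod 2), 12-h ≡ 1 (mod 2):
h=3: C(12,3)·C(3,3)·C(9,4) = 220·1·126 = 27720
h=5: C(12,5)·C(5,4)·C(7,3) = 792·5·35 = 138600
h=7: C(12,7)·C(7,5)·C(5,2) = 792·21·10 = 166320
h=9: C(12,9)·C(9,6)·C(3,1) = 220·84·3 = 55440
h=11: C(12,11)·C(11,7)·C(1,0) = 12·330·1 = 3960
Total favorable: 392040
Total paths: 4^12 = 16777216
P = 392040/16777216 = 49005/2097152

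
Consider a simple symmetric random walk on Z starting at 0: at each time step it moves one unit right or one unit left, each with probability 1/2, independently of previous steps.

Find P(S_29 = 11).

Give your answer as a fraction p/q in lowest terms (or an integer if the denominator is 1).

To reach position 11 after 29 steps: need 20 steps of +1 and 9 of -1.
Favorable paths: C(29,20) = 10015005
Total paths: 2^29 = 536870912
P = 10015005/536870912 = 10015005/536870912

Answer: 10015005/536870912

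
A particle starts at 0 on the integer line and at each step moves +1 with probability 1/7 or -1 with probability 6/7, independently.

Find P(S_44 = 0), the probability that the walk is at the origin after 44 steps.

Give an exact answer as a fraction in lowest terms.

Answer: 276945090657575023193012305920/15286700631942576193765185769276826401

Derivation:
To be at 0 after 44 steps: need exactly 22 steps of +1 and 22 of -1.
Number of such sequences: C(44,22) = 2104098963720
Each has probability (1/7)^22 · (6/7)^22 = 131621703842267136/15286700631942576193765185769276826401
P = 2104098963720 · 131621703842267136/15286700631942576193765185769276826401 = 276945090657575023193012305920/15286700631942576193765185769276826401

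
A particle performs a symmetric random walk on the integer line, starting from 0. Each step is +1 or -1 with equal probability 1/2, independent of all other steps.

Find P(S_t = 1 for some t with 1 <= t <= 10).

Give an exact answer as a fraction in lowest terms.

Answer: 193/256

Derivation:
Count via complement. Let g(t,s) = #length-t paths at position s with S_1..S_t all ≠ 1.
g(t,s) = g(t-1,s-1) + g(t-1,s+1) for s ≠ 1; g(t,1) = 0.
t=0: g(0,0)=1
t=1: g(1,-1)=1
t=2: g(2,-2)=1 g(2,0)=1
t=3: g(3,-3)=1 g(3,-1)=2
t=4: g(4,-4)=1 g(4,-2)=3 g(4,0)=2
t=5: g(5,-5)=1 g(5,-3)=4 g(5,-1)=5
t=6: g(6,-6)=1 g(6,-4)=5 g(6,-2)=9 g(6,0)=5
t=7: g(7,-7)=1 g(7,-5)=6 g(7,-3)=14 g(7,-1)=14
t=8: g(8,-8)=1 g(8,-6)=7 g(8,-4)=20 g(8,-2)=28 g(8,0)=14
t=9: g(9,-9)=1 g(9,-7)=8 g(9,-5)=27 g(9,-3)=48 g(9,-1)=42
t=10: g(10,-10)=1 g(10,-8)=9 g(10,-6)=35 g(10,-4)=75 g(10,-2)=90 g(10,0)=42
Paths never hitting 1: Σ_s g(10,s) = 252
Paths hitting 1: 2^10 - 252 = 772
P = 772/1024 = 193/256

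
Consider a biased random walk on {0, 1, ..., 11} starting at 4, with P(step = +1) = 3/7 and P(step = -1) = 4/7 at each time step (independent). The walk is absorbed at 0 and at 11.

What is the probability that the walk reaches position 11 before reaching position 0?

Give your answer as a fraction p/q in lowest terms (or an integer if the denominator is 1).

Biased walk: p = 3/7, q = 4/7, r = q/p = 4/3
Gambler's ruin: P(hit 11 before 0 | start at 4) = (1 - r^a)/(1 - r^N)
r^4 = 256/81; r^11 = 4194304/177147
P = (1 - 256/81) / (1 - 4194304/177147) = -175/81 / -4017157/177147 = 382725/4017157

Answer: 382725/4017157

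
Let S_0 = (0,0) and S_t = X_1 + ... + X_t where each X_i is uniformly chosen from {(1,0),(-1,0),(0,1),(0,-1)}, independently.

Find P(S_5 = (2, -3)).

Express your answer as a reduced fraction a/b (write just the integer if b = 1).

Answer: 5/512

Derivation:
Let h be the number of horizontal steps (so 5-h are vertical). To end at (2,-3) need (h+2)/2 right-steps and ((5-h)-3)/2 up-steps.
Sum over h with 2 ≤ h ≤ 2, h ≡ 0 (mod 2), 5-h ≡ 1 (mod 2):
h=2: C(5,2)·C(2,2)·C(3,0) = 10·1·1 = 10
Total favorable: 10
Total paths: 4^5 = 1024
P = 10/1024 = 5/512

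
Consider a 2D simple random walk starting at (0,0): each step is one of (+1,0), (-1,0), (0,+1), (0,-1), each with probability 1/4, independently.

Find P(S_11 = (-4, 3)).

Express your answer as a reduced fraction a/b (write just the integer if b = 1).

Let h be the number of horizontal steps (so 11-h are vertical). To end at (-4,3) need (h-4)/2 right-steps and ((11-h)+3)/2 up-steps.
Sum over h with 4 ≤ h ≤ 8, h ≡ 0 (mod 2), 11-h ≡ 1 (mod 2):
h=4: C(11,4)·C(4,0)·C(7,5) = 330·1·21 = 6930
h=6: C(11,6)·C(6,1)·C(5,4) = 462·6·5 = 13860
h=8: C(11,8)·C(8,2)·C(3,3) = 165·28·1 = 4620
Total favorable: 25410
Total paths: 4^11 = 4194304
P = 25410/4194304 = 12705/2097152

Answer: 12705/2097152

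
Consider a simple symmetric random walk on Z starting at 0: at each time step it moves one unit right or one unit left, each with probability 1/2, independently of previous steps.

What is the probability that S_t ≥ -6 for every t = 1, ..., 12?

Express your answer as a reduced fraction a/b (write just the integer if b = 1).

Let f(t,s) = #length-t paths at position s with S_1..S_t all ≥ -6.
f(t,s) = f(t-1,s-1) + f(t-1,s+1) for s ≥ -6; f(t,s) = 0 for s < -6.
t=0: f(0,0)=1
t=1: f(1,-1)=1 f(1,1)=1
t=2: f(2,-2)=1 f(2,0)=2 f(2,2)=1
t=3: f(3,-3)=1 f(3,-1)=3 f(3,1)=3 f(3,3)=1
t=4: f(4,-4)=1 f(4,-2)=4 f(4,0)=6 f(4,2)=4 f(4,4)=1
t=5: f(5,-5)=1 f(5,-3)=5 f(5,-1)=10 f(5,1)=10 f(5,3)=5 f(5,5)=1
t=6: f(6,-6)=1 f(6,-4)=6 f(6,-2)=15 f(6,0)=20 f(6,2)=15 f(6,4)=6 f(6,6)=1
t=7: f(7,-5)=7 f(7,-3)=21 f(7,-1)=35 f(7,1)=35 f(7,3)=21 f(7,5)=7 f(7,7)=1
t=8: f(8,-6)=7 f(8,-4)=28 f(8,-2)=56 f(8,0)=70 f(8,2)=56 f(8,4)=28 f(8,6)=8 f(8,8)=1
t=9: f(9,-5)=35 f(9,-3)=84 f(9,-1)=126 f(9,1)=126 f(9,3)=84 f(9,5)=36 f(9,7)=9 f(9,9)=1
t=10: f(10,-6)=35 f(10,-4)=119 f(10,-2)=210 f(10,0)=252 f(10,2)=210 f(10,4)=120 f(10,6)=45 f(10,8)=10 f(10,10)=1
t=11: f(11,-5)=154 f(11,-3)=329 f(11,-1)=462 f(11,1)=462 f(11,3)=330 f(11,5)=165 f(11,7)=55 f(11,9)=11 f(11,11)=1
t=12: f(12,-6)=154 f(12,-4)=483 f(12,-2)=791 f(12,0)=924 f(12,2)=792 f(12,4)=495 f(12,6)=220 f(12,8)=66 f(12,10)=12 f(12,12)=1
Σ_s f(12,s) = 3938
P = 3938/4096 = 1969/2048

Answer: 1969/2048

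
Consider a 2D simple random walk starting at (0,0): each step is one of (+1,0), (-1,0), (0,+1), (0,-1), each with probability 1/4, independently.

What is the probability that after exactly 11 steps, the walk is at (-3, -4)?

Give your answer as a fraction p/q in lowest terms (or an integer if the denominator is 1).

Let h be the number of horizontal steps (so 11-h are vertical). To end at (-3,-4) need (h-3)/2 right-steps and ((11-h)-4)/2 up-steps.
Sum over h with 3 ≤ h ≤ 7, h ≡ 1 (mod 2), 11-h ≡ 0 (mod 2):
h=3: C(11,3)·C(3,0)·C(8,2) = 165·1·28 = 4620
h=5: C(11,5)·C(5,1)·C(6,1) = 462·5·6 = 13860
h=7: C(11,7)·C(7,2)·C(4,0) = 330·21·1 = 6930
Total favorable: 25410
Total paths: 4^11 = 4194304
P = 25410/4194304 = 12705/2097152

Answer: 12705/2097152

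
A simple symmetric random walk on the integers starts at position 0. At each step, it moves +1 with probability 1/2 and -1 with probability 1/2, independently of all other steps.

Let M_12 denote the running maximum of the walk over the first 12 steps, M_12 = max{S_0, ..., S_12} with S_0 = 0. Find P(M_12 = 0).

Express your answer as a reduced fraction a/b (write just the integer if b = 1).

Answer: 231/1024

Derivation:
Let M_12 = max(S_0,...,S_12). Use the reflection principle: for j ≥ 1, #{paths with M_12 ≥ j} = #{S_12 ≥ j} + #{S_12 ≥ j+1}.
P(M_12 ≥ 0) = 1 since S_0 = 0, so #{M_12 ≥ 0} = 4096.
#{M_12 ≥ 1} = #{S_12 ≥ 1} + #{S_12 ≥ 2} = 1586 + 1586 = 3172.
#{M_12 = 0} = 4096 - 3172 = 924.
P(M_12 = 0) = 924/4096 = 231/1024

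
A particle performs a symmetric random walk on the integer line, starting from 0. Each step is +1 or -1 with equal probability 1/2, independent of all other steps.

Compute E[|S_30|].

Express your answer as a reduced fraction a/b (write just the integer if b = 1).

Answer: 145422675/33554432

Derivation:
S_30 takes values m ≡ 0 (mod 2) with |m| ≤ 30; P(S_30=m) = C(30,(30+m)/2)/2^30.
Total paths: 2^30 = 1073741824
Distribution: P(S=-30)=1/1073741824, P(S=-28)=30/1073741824, P(S=-26)=435/1073741824, P(S=-24)=4060/1073741824, P(S=-22)=27405/1073741824, P(S=-20)=142506/1073741824, P(S=-18)=593775/1073741824, P(S=-16)=2035800/1073741824, P(S=-14)=5852925/1073741824, P(S=-12)=14307150/1073741824, P(S=-10)=30045015/1073741824, P(S=-8)=54627300/1073741824, P(S=-6)=86493225/1073741824, P(S=-4)=119759850/1073741824, P(S=-2)=145422675/1073741824, P(S=0)=155117520/1073741824, P(S=2)=145422675/1073741824, P(S=4)=119759850/1073741824, P(S=6)=86493225/1073741824, P(S=8)=54627300/1073741824, P(S=10)=30045015/1073741824, P(S=12)=14307150/1073741824, P(S=14)=5852925/1073741824, P(S=16)=2035800/1073741824, P(S=18)=593775/1073741824, P(S=20)=142506/1073741824, P(S=22)=27405/1073741824, P(S=24)=4060/1073741824, P(S=26)=435/1073741824, P(S=28)=30/1073741824, P(S=30)=1/1073741824
E[|S_30|] = Σ_m |m|·P(S_30=m) = 4653525600/1073741824 = 145422675/33554432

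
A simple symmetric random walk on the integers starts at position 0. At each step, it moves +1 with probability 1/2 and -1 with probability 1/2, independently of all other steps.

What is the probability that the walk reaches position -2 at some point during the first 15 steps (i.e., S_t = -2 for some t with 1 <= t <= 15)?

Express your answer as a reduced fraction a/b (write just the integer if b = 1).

Answer: 9949/16384

Derivation:
Count via complement. Let g(t,s) = #length-t paths at position s with S_1..S_t all ≠ -2.
g(t,s) = g(t-1,s-1) + g(t-1,s+1) for s ≠ -2; g(t,-2) = 0.
t=0: g(0,0)=1
t=1: g(1,-1)=1 g(1,1)=1
t=2: g(2,0)=2 g(2,2)=1
t=3: g(3,-1)=2 g(3,1)=3 g(3,3)=1
t=4: g(4,0)=5 g(4,2)=4 g(4,4)=1
t=5: g(5,-1)=5 g(5,1)=9 g(5,3)=5 g(5,5)=1
t=6: g(6,0)=14 g(6,2)=14 g(6,4)=6 g(6,6)=1
t=7: g(7,-1)=14 g(7,1)=28 g(7,3)=20 g(7,5)=7 g(7,7)=1
t=8: g(8,0)=42 g(8,2)=48 g(8,4)=27 g(8,6)=8 g(8,8)=1
t=9: g(9,-1)=42 g(9,1)=90 g(9,3)=75 g(9,5)=35 g(9,7)=9 g(9,9)=1
t=10: g(10,0)=132 g(10,2)=165 g(10,4)=110 g(10,6)=44 g(10,8)=10 g(10,10)=1
t=11: g(11,-1)=132 g(11,1)=297 g(11,3)=275 g(11,5)=154 g(11,7)=54 g(11,9)=11 g(11,11)=1
t=12: g(12,0)=429 g(12,2)=572 g(12,4)=429 g(12,6)=208 g(12,8)=65 g(12,10)=12 g(12,12)=1
t=13: g(13,-1)=429 g(13,1)=1001 g(13,3)=1001 g(13,5)=637 g(13,7)=273 g(13,9)=77 g(13,11)=13 g(13,13)=1
t=14: g(14,0)=1430 g(14,2)=2002 g(14,4)=1638 g(14,6)=910 g(14,8)=350 g(14,10)=90 g(14,12)=14 g(14,14)=1
t=15: g(15,-1)=1430 g(15,1)=3432 g(15,3)=3640 g(15,5)=2548 g(15,7)=1260 g(15,9)=440 g(15,11)=104 g(15,13)=15 g(15,15)=1
Paths never hitting -2: Σ_s g(15,s) = 12870
Paths hitting -2: 2^15 - 12870 = 19898
P = 19898/32768 = 9949/16384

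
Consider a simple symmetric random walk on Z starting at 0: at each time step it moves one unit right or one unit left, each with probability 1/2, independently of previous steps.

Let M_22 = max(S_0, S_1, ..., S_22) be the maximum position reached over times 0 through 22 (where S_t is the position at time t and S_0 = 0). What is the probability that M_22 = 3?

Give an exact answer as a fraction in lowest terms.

Answer: 124355/1048576

Derivation:
Let M_22 = max(S_0,...,S_22). Use the reflection principle: for j ≥ 1, #{paths with M_22 ≥ j} = #{S_22 ≥ j} + #{S_22 ≥ j+1}.
By reflection, #{M_22 ≥ 3} = #{S_22 ≥ 3} + #{S_22 ≥ 4} = 1097790 + 1097790 = 2195580.
#{M_22 ≥ 4} = #{S_22 ≥ 4} + #{S_22 ≥ 5} = 1097790 + 600370 = 1698160.
#{M_22 = 3} = 2195580 - 1698160 = 497420.
P(M_22 = 3) = 497420/4194304 = 124355/1048576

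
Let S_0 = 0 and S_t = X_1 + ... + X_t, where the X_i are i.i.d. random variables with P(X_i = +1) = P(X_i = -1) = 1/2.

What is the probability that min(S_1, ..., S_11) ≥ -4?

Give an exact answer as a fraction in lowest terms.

Let f(t,s) = #length-t paths at position s with S_1..S_t all ≥ -4.
f(t,s) = f(t-1,s-1) + f(t-1,s+1) for s ≥ -4; f(t,s) = 0 for s < -4.
t=0: f(0,0)=1
t=1: f(1,-1)=1 f(1,1)=1
t=2: f(2,-2)=1 f(2,0)=2 f(2,2)=1
t=3: f(3,-3)=1 f(3,-1)=3 f(3,1)=3 f(3,3)=1
t=4: f(4,-4)=1 f(4,-2)=4 f(4,0)=6 f(4,2)=4 f(4,4)=1
t=5: f(5,-3)=5 f(5,-1)=10 f(5,1)=10 f(5,3)=5 f(5,5)=1
t=6: f(6,-4)=5 f(6,-2)=15 f(6,0)=20 f(6,2)=15 f(6,4)=6 f(6,6)=1
t=7: f(7,-3)=20 f(7,-1)=35 f(7,1)=35 f(7,3)=21 f(7,5)=7 f(7,7)=1
t=8: f(8,-4)=20 f(8,-2)=55 f(8,0)=70 f(8,2)=56 f(8,4)=28 f(8,6)=8 f(8,8)=1
t=9: f(9,-3)=75 f(9,-1)=125 f(9,1)=126 f(9,3)=84 f(9,5)=36 f(9,7)=9 f(9,9)=1
t=10: f(10,-4)=75 f(10,-2)=200 f(10,0)=251 f(10,2)=210 f(10,4)=120 f(10,6)=45 f(10,8)=10 f(10,10)=1
t=11: f(11,-3)=275 f(11,-1)=451 f(11,1)=461 f(11,3)=330 f(11,5)=165 f(11,7)=55 f(11,9)=11 f(11,11)=1
Σ_s f(11,s) = 1749
P = 1749/2048 = 1749/2048

Answer: 1749/2048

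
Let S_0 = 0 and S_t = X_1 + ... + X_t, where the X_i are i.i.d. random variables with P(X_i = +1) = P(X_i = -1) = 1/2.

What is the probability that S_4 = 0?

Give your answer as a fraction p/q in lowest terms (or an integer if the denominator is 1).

To return to 0 after 4 steps: need exactly 2 steps of +1 and 2 of -1.
Favorable paths: C(4,2) = 6
Total paths: 2^4 = 16
P = 6/16 = 3/8

Answer: 3/8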